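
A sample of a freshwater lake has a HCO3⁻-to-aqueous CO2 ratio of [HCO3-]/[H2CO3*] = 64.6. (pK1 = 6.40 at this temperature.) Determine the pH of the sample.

From K1 = [H⁺][HCO3-]/[H2CO3*]:  pH = pK1 + log₁₀([HCO3-]/[H2CO3*])
log₁₀(64.6) = +1.810
pH = 6.40 + (+1.810) = 8.21

pH = 8.21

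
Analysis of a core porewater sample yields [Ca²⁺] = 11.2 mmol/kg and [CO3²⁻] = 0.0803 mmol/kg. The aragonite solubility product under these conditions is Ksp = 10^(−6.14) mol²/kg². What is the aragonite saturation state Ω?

Ω = 1.24

Ksp = 10^(−6.14) = 7.244×10^-7
Ω = [Ca²⁺][CO3²⁻]/Ksp = (11.2×10^-3)(0.0803×10^-3) / 7.244×10^-7 = 1.24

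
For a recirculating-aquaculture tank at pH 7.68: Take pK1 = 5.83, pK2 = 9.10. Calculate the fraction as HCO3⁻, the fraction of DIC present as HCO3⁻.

α₁ = 1 / (1 + [H⁺]/K1 + K2/[H⁺]) = 1 / (1 + 10^-1.85 + 10^-1.42)
   = 1 / (1 + 0.014125 + 0.038019) = 1/1.0521 = 0.9504

α₁ = 0.950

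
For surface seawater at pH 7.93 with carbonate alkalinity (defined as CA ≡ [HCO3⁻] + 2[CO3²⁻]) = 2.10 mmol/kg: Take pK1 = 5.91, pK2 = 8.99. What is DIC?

DIC = 1.96 mmol/kg

CA = [HCO3⁻] + 2[CO3²⁻] = (α₁ + 2α₂)·DIC
At pH 7.93: [H⁺]/K1 = 10^-2.02 = 0.0095499, K2/[H⁺] = 10^-1.06 = 0.087096
α₁ = 1/(1 + 0.0095499 + 0.087096) = 1/1.0966 = 0.9119; α₂ = α₁·K2/[H⁺] = 0.07942
α₁ + 2α₂ = 1.0707
DIC = CA / (α₁ + 2α₂) = 2.10 / 1.0707 = 1.96 mmol/kg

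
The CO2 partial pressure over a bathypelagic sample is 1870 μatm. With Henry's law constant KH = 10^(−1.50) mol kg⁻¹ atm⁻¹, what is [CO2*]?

[CO2*] = 59.1 μmol/kg

KH = 10^(−1.50) = 3.162×10^-2 mol kg⁻¹ atm⁻¹
[CO2*] = KH · pCO2 = 3.162×10^-2 × 1870×10^-6 atm = 5.91×10^-5 mol/kg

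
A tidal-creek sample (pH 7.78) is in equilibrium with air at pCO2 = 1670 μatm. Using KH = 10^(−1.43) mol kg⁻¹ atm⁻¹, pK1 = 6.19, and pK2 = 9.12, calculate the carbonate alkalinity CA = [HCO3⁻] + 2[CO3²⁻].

CA = 2.63 mmol/kg

[CO2*] = KH · pCO2 = 10^(−1.43) × 1670×10^-6 = 6.205×10^-5 mol/kg
α₀ = 1/(1 + K1/[H⁺] + K1K2/[H⁺]²) = 1/(1 + 10^+1.59 + 10^+0.25) = 0.02399
DIC = [CO2*]/α₀ = 6.205×10^-5 / 0.02399 = 2.586 mmol/kg
CA = (α₁ + 2α₂)·DIC = (0.9333 + 2×0.04266) × 2.586 = 2.63 mmol/kg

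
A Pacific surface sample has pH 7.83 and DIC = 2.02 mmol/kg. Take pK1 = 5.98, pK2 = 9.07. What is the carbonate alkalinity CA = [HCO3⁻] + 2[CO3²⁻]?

CA = [HCO3⁻] + 2[CO3²⁻] = (α₁ + 2α₂)·DIC
At pH 7.83: [H⁺]/K1 = 10^-1.85 = 0.014125, K2/[H⁺] = 10^-1.24 = 0.057544
α₁ = 1/(1 + 0.014125 + 0.057544) = 1/1.0717 = 0.9331; α₂ = α₁·K2/[H⁺] = 0.05370
α₁ + 2α₂ = 1.0405
CA = 1.0405 × 2.02 = 2.10 mmol/kg

CA = 2.10 mmol/kg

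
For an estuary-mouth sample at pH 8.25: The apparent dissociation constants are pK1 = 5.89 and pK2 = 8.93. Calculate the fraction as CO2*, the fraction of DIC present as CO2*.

α₀ = 0.00360

α₀ = 1 / (1 + K1/[H⁺] + K1K2/[H⁺]²) = 1 / (1 + 10^+2.36 + 10^+1.68)
   = 1 / (1 + 229.09 + 47.863) = 1/277.95 = 0.003598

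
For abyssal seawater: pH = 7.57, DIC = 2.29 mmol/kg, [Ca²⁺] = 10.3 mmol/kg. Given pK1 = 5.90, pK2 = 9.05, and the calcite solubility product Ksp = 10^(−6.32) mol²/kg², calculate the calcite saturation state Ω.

Ω = 1.55

α₂ = 1 / (1 + [H⁺]/K2 + [H⁺]²/(K1K2)) = 1 / (1 + 10^+1.48 + 10^-0.19)
   = 1 / (1 + 30.200 + 0.64565) = 1/31.845 = 0.03140
[CO3²⁻] = α₂ × DIC = 0.03140 × 2.29 = 0.07191 mmol/kg
Ksp = 10^(−6.32) = 4.786×10^-7
Ω = [Ca²⁺][CO3²⁻]/Ksp = (10.3×10^-3)(7.191×10^-5) / 4.786×10^-7 = 1.55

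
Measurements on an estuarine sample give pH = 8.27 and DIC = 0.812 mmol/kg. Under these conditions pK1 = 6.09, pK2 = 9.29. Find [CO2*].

α₀ = 1 / (1 + K1/[H⁺] + K1K2/[H⁺]²) = 1 / (1 + 10^+2.18 + 10^+1.16)
   = 1 / (1 + 151.36 + 14.454) = 1/166.81 = 0.005995
[CO2*] = α₀ × DIC = 0.005995 × 0.812 = 0.00487 mmol/kg = 4.87 μmol/kg

[CO2*] = 4.87 μmol/kg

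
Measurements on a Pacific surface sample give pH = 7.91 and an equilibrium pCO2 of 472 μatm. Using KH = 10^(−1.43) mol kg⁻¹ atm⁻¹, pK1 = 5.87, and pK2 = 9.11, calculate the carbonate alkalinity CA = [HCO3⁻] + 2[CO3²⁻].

CA = 2.17 mmol/kg

[CO2*] = KH · pCO2 = 10^(−1.43) × 472×10^-6 = 1.754×10^-5 mol/kg
α₀ = 1/(1 + K1/[H⁺] + K1K2/[H⁺]²) = 1/(1 + 10^+2.04 + 10^+0.84) = 0.008506
DIC = [CO2*]/α₀ = 1.754×10^-5 / 0.008506 = 2.062 mmol/kg
CA = (α₁ + 2α₂)·DIC = (0.9326 + 2×0.05885) × 2.062 = 2.17 mmol/kg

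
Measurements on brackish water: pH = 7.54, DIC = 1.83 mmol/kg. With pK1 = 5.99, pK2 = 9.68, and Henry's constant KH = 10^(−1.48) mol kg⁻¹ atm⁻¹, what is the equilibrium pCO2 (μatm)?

α₀ = 1 / (1 + K1/[H⁺] + K1K2/[H⁺]²) = 1 / (1 + 10^+1.55 + 10^-0.59)
   = 1 / (1 + 35.481 + 0.25704) = 1/36.738 = 0.02722
[CO2*] = α₀ × DIC = 0.02722 × 1.83 = 0.04981 mmol/kg
pCO2 = [CO2*]/KH = 4.981×10^-5 / 3.311×10^-2 = 1500 μatm

pCO2 = 1500 μatm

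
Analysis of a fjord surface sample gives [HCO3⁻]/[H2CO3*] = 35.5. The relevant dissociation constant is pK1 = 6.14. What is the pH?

From K1 = [H⁺][HCO3⁻]/[H2CO3*]:  pH = pK1 + log₁₀([HCO3⁻]/[H2CO3*])
log₁₀(35.5) = +1.550
pH = 6.14 + (+1.550) = 7.69

pH = 7.69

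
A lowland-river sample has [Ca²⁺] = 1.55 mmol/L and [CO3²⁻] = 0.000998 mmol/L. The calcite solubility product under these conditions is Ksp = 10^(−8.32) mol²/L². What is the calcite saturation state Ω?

Ω = 0.323

Ksp = 10^(−8.32) = 4.786×10^-9
Ω = [Ca²⁺][CO3²⁻]/Ksp = (1.55×10^-3)(0.000998×10^-3) / 4.786×10^-9 = 0.323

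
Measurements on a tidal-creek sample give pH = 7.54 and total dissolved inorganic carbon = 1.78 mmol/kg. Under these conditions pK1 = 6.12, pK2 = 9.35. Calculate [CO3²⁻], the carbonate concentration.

α₂ = 1 / (1 + [H⁺]/K2 + [H⁺]²/(K1K2)) = 1 / (1 + 10^+1.81 + 10^+0.39)
   = 1 / (1 + 64.565 + 2.4547) = 1/68.020 = 0.01470
[CO3²⁻] = α₂ × DIC = 0.01470 × 1.78 = 0.0262 mmol/kg

[CO3²⁻] = 0.0262 mmol/kg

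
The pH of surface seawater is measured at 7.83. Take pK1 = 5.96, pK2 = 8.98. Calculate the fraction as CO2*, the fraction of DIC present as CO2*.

α₀ = 0.0124

α₀ = 1 / (1 + K1/[H⁺] + K1K2/[H⁺]²) = 1 / (1 + 10^+1.87 + 10^+0.72)
   = 1 / (1 + 74.131 + 5.2481) = 1/80.379 = 0.01244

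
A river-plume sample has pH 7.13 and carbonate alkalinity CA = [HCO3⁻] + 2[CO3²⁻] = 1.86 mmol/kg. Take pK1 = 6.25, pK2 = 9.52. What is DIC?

CA = [HCO3⁻] + 2[CO3²⁻] = (α₁ + 2α₂)·DIC
At pH 7.13: [H⁺]/K1 = 10^-0.88 = 0.13183, K2/[H⁺] = 10^-2.39 = 0.0040738
α₁ = 1/(1 + 0.13183 + 0.0040738) = 1/1.1359 = 0.8804; α₂ = α₁·K2/[H⁺] = 0.003586
α₁ + 2α₂ = 0.8875
DIC = CA / (α₁ + 2α₂) = 1.86 / 0.8875 = 2.10 mmol/kg

DIC = 2.10 mmol/kg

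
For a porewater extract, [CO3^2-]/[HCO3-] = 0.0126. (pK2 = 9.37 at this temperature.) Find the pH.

From K2 = [H⁺][CO3^2-]/[HCO3-]:  pH = pK2 + log₁₀([CO3^2-]/[HCO3-])
log₁₀(0.0126) = -1.900
pH = 9.37 + (-1.900) = 7.47

pH = 7.47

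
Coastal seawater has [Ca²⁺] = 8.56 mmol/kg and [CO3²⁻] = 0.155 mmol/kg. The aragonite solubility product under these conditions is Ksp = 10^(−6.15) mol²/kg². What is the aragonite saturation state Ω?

Ksp = 10^(−6.15) = 7.079×10^-7
Ω = [Ca²⁺][CO3²⁻]/Ksp = (8.56×10^-3)(0.155×10^-3) / 7.079×10^-7 = 1.87

Ω = 1.87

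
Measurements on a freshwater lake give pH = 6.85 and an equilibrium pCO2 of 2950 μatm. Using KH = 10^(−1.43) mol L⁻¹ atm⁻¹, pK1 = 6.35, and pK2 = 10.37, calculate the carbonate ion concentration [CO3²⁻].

[CO3²⁻] = 0.105 μmol/L

[CO2*] = KH · pCO2 = 10^(−1.43) × 2950×10^-6 = 1.096×10^-4 mol/L
α₀ = 1/(1 + K1/[H⁺] + K1K2/[H⁺]²) = 1/(1 + 10^+0.50 + 10^-3.02) = 0.2402
DIC = [CO2*]/α₀ = 1.096×10^-4 / 0.2402 = 0.4563 mmol/L
[CO3²⁻] = α₂·DIC; α₂ = 0.0002294, so [CO3²⁻] = 0.0002294 × 0.4563 = 0.000105 mmol/L = 0.105 μmol/L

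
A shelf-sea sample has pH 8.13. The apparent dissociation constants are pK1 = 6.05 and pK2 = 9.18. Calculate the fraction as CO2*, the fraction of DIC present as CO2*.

α₀ = 0.00758

α₀ = 1 / (1 + K1/[H⁺] + K1K2/[H⁺]²) = 1 / (1 + 10^+2.08 + 10^+1.03)
   = 1 / (1 + 120.23 + 10.715) = 1/131.94 = 0.007579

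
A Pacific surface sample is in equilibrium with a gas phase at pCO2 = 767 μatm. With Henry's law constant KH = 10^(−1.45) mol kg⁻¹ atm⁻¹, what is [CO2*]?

[CO2*] = 27.2 μmol/kg

KH = 10^(−1.45) = 3.548×10^-2 mol kg⁻¹ atm⁻¹
[CO2*] = KH · pCO2 = 3.548×10^-2 × 767×10^-6 atm = 2.72×10^-5 mol/kg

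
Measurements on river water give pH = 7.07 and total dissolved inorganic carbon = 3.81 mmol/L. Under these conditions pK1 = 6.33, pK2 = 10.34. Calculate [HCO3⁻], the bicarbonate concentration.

[HCO3⁻] = 3.22 mmol/L

α₁ = 1 / (1 + [H⁺]/K1 + K2/[H⁺]) = 1 / (1 + 10^-0.74 + 10^-3.27)
   = 1 / (1 + 0.18197 + 0.00053703) = 1/1.1825 = 0.8457
[HCO3⁻] = α₁ × DIC = 0.8457 × 3.81 = 3.22 mmol/L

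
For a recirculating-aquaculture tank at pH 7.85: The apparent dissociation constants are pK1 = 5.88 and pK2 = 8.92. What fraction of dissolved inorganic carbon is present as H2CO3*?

α₀ = 1 / (1 + K1/[H⁺] + K1K2/[H⁺]²) = 1 / (1 + 10^+1.97 + 10^+0.90)
   = 1 / (1 + 93.325 + 7.9433) = 1/102.27 = 0.009778

α₀ = 0.00978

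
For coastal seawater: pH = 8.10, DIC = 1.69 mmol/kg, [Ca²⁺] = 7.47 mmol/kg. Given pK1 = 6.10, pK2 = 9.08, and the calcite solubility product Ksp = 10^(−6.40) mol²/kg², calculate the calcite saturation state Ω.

Ω = 2.98

α₂ = 1 / (1 + [H⁺]/K2 + [H⁺]²/(K1K2)) = 1 / (1 + 10^+0.98 + 10^-1.02)
   = 1 / (1 + 9.5499 + 0.095499) = 1/10.645 = 0.09394
[CO3²⁻] = α₂ × DIC = 0.09394 × 1.69 = 0.1588 mmol/kg
Ksp = 10^(−6.40) = 3.981×10^-7
Ω = [Ca²⁺][CO3²⁻]/Ksp = (7.47×10^-3)(1.588×10^-4) / 3.981×10^-7 = 2.98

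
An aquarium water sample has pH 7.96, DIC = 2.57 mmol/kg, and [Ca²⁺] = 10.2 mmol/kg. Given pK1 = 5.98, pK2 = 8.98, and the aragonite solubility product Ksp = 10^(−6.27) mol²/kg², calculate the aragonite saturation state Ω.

Ω = 4.21

α₂ = 1 / (1 + [H⁺]/K2 + [H⁺]²/(K1K2)) = 1 / (1 + 10^+1.02 + 10^-0.96)
   = 1 / (1 + 10.471 + 0.10965) = 1/11.581 = 0.08635
[CO3²⁻] = α₂ × DIC = 0.08635 × 2.57 = 0.2219 mmol/kg
Ksp = 10^(−6.27) = 5.370×10^-7
Ω = [Ca²⁺][CO3²⁻]/Ksp = (10.2×10^-3)(2.219×10^-4) / 5.370×10^-7 = 4.21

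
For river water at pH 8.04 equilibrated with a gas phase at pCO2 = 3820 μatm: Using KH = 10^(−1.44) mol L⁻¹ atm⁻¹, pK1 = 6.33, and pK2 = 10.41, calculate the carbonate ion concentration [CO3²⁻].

[CO3²⁻] = 0.0303 mmol/L

[CO2*] = KH · pCO2 = 10^(−1.44) × 3820×10^-6 = 1.387×10^-4 mol/L
α₀ = 1/(1 + K1/[H⁺] + K1K2/[H⁺]²) = 1/(1 + 10^+1.71 + 10^-0.66) = 0.01905
DIC = [CO2*]/α₀ = 1.387×10^-4 / 0.01905 = 7.282 mmol/L
[CO3²⁻] = α₂·DIC; α₂ = 0.004167, so [CO3²⁻] = 0.004167 × 7.282 = 0.0303 mmol/L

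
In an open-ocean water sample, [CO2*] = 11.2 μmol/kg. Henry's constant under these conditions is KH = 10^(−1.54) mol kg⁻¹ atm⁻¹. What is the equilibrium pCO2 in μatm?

KH = 10^(−1.54) = 2.884×10^-2 mol kg⁻¹ atm⁻¹
pCO2 = [CO2*]/KH = 11.2×10^-6 / 2.884×10^-2 = 3.88×10^-4 atm = 388 μatm

pCO2 = 388 μatm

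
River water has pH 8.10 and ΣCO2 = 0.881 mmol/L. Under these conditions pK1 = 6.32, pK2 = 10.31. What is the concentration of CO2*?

α₀ = 1 / (1 + K1/[H⁺] + K1K2/[H⁺]²) = 1 / (1 + 10^+1.78 + 10^-0.43)
   = 1 / (1 + 60.256 + 0.37154) = 1/61.627 = 0.01623
[CO2*] = α₀ × DIC = 0.01623 × 0.881 = 0.0143 mmol/L = 14.3 μmol/L

[CO2*] = 14.3 μmol/L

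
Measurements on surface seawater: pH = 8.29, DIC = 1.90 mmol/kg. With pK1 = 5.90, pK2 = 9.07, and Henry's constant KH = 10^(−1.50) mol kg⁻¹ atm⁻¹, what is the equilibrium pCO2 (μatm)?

α₀ = 1 / (1 + K1/[H⁺] + K1K2/[H⁺]²) = 1 / (1 + 10^+2.39 + 10^+1.61)
   = 1 / (1 + 245.47 + 40.738) = 1/287.21 = 0.003482
[CO2*] = α₀ × DIC = 0.003482 × 1.90 = 0.006615 mmol/kg = 6.615 μmol/kg
pCO2 = [CO2*]/KH = 6.615×10^-6 / 3.162×10^-2 = 209 μatm

pCO2 = 209 μatm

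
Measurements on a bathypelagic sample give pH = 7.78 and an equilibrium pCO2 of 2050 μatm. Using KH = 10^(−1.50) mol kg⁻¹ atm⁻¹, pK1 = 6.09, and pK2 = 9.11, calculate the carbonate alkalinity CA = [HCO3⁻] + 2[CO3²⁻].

CA = 3.47 mmol/kg

[CO2*] = KH · pCO2 = 10^(−1.50) × 2050×10^-6 = 6.483×10^-5 mol/kg
α₀ = 1/(1 + K1/[H⁺] + K1K2/[H⁺]²) = 1/(1 + 10^+1.69 + 10^+0.36) = 0.01913
DIC = [CO2*]/α₀ = 6.483×10^-5 / 0.01913 = 3.388 mmol/kg
CA = (α₁ + 2α₂)·DIC = (0.9370 + 2×0.04383) × 3.388 = 3.47 mmol/kg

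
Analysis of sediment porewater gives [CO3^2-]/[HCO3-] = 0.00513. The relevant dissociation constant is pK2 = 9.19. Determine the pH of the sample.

From K2 = [H⁺][CO3^2-]/[HCO3-]:  pH = pK2 + log₁₀([CO3^2-]/[HCO3-])
log₁₀(0.00513) = -2.290
pH = 9.19 + (-2.290) = 6.90

pH = 6.90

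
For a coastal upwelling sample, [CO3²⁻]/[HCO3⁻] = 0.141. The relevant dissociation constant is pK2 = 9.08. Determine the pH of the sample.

From K2 = [H⁺][CO3²⁻]/[HCO3⁻]:  pH = pK2 + log₁₀([CO3²⁻]/[HCO3⁻])
log₁₀(0.141) = -0.851
pH = 9.08 + (-0.851) = 8.23

pH = 8.23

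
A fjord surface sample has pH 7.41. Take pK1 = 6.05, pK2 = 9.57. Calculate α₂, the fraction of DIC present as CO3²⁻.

α₂ = 0.00659

α₂ = 1 / (1 + [H⁺]/K2 + [H⁺]²/(K1K2)) = 1 / (1 + 10^+2.16 + 10^+0.80)
   = 1 / (1 + 144.54 + 6.3096) = 1/151.85 = 0.006585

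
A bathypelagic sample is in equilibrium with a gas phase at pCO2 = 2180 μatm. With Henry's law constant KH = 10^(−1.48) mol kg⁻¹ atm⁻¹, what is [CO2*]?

[CO2*] = 72.2 μmol/kg

KH = 10^(−1.48) = 3.311×10^-2 mol kg⁻¹ atm⁻¹
[CO2*] = KH · pCO2 = 3.311×10^-2 × 2180×10^-6 atm = 7.22×10^-5 mol/kg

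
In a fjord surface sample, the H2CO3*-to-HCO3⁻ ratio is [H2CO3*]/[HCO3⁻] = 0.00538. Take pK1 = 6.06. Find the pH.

From K1 = [H⁺][HCO3⁻]/[H2CO3*]:  pH = pK1 − log₁₀([H2CO3*]/[HCO3⁻])
log₁₀(0.00538) = -2.269
pH = 6.06 − (-2.269) = 8.33

pH = 8.33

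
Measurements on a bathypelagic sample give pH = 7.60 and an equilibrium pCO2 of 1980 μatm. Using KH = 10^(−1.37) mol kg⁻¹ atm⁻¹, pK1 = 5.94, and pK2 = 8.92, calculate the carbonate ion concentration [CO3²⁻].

[CO3²⁻] = 0.185 mmol/kg

[CO2*] = KH · pCO2 = 10^(−1.37) × 1980×10^-6 = 8.446×10^-5 mol/kg
α₀ = 1/(1 + K1/[H⁺] + K1K2/[H⁺]²) = 1/(1 + 10^+1.66 + 10^+0.34) = 0.02045
DIC = [CO2*]/α₀ = 8.446×10^-5 / 0.02045 = 4.130 mmol/kg
[CO3²⁻] = α₂·DIC; α₂ = 0.04474, so [CO3²⁻] = 0.04474 × 4.130 = 0.185 mmol/kg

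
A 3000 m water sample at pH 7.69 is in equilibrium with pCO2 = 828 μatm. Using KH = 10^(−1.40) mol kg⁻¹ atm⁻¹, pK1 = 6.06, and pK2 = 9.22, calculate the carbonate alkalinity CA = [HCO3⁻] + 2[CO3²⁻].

CA = 1.49 mmol/kg

[CO2*] = KH · pCO2 = 10^(−1.40) × 828×10^-6 = 3.296×10^-5 mol/kg
α₀ = 1/(1 + K1/[H⁺] + K1K2/[H⁺]²) = 1/(1 + 10^+1.63 + 10^+0.10) = 0.02226
DIC = [CO2*]/α₀ = 3.296×10^-5 / 0.02226 = 1.481 mmol/kg
CA = (α₁ + 2α₂)·DIC = (0.9497 + 2×0.02803) × 1.481 = 1.49 mmol/kg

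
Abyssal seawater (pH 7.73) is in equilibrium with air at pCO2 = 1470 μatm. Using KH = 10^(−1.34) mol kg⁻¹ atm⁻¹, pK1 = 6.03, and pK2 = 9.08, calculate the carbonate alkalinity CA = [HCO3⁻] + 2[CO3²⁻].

[CO2*] = KH · pCO2 = 10^(−1.34) × 1470×10^-6 = 6.719×10^-5 mol/kg
α₀ = 1/(1 + K1/[H⁺] + K1K2/[H⁺]²) = 1/(1 + 10^+1.70 + 10^+0.35) = 0.01874
DIC = [CO2*]/α₀ = 6.719×10^-5 / 0.01874 = 3.585 mmol/kg
CA = (α₁ + 2α₂)·DIC = (0.9393 + 2×0.04196) × 3.585 = 3.67 mmol/kg

CA = 3.67 mmol/kg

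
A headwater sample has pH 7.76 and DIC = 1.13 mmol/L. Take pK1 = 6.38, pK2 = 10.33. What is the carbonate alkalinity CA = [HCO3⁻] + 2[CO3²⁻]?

CA = [HCO3⁻] + 2[CO3²⁻] = (α₁ + 2α₂)·DIC
At pH 7.76: [H⁺]/K1 = 10^-1.38 = 0.041687, K2/[H⁺] = 10^-2.57 = 0.0026915
α₁ = 1/(1 + 0.041687 + 0.0026915) = 1/1.0444 = 0.9575; α₂ = α₁·K2/[H⁺] = 0.002577
α₁ + 2α₂ = 0.9627
CA = 0.9627 × 1.13 = 1.09 mmol/L

CA = 1.09 mmol/L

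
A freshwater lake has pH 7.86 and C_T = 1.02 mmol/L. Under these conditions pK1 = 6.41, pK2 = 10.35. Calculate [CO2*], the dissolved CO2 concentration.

α₀ = 1 / (1 + K1/[H⁺] + K1K2/[H⁺]²) = 1 / (1 + 10^+1.45 + 10^-1.04)
   = 1 / (1 + 28.184 + 0.091201) = 1/29.275 = 0.03416
[CO2*] = α₀ × DIC = 0.03416 × 1.02 = 0.0348 mmol/L

[CO2*] = 0.0348 mmol/L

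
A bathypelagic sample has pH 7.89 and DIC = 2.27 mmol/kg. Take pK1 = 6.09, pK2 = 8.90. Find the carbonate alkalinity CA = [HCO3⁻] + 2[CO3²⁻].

CA = 2.44 mmol/kg

CA = [HCO3⁻] + 2[CO3²⁻] = (α₁ + 2α₂)·DIC
At pH 7.89: [H⁺]/K1 = 10^-1.80 = 0.015849, K2/[H⁺] = 10^-1.01 = 0.097724
α₁ = 1/(1 + 0.015849 + 0.097724) = 1/1.1136 = 0.8980; α₂ = α₁·K2/[H⁺] = 0.08776
α₁ + 2α₂ = 1.0735
CA = 1.0735 × 2.27 = 2.44 mmol/kg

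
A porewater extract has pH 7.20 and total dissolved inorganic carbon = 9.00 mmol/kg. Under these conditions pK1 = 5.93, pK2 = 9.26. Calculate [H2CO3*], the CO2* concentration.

α₀ = 1 / (1 + K1/[H⁺] + K1K2/[H⁺]²) = 1 / (1 + 10^+1.27 + 10^-0.79)
   = 1 / (1 + 18.621 + 0.16218) = 1/19.783 = 0.05055
[CO2*] = α₀ × DIC = 0.05055 × 9.00 = 0.455 mmol/kg

[CO2*] = 0.455 mmol/kg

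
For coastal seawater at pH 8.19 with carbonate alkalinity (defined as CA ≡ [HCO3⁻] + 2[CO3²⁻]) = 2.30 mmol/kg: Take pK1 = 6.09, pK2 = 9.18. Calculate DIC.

CA = [HCO3⁻] + 2[CO3²⁻] = (α₁ + 2α₂)·DIC
At pH 8.19: [H⁺]/K1 = 10^-2.10 = 0.0079433, K2/[H⁺] = 10^-0.99 = 0.10233
α₁ = 1/(1 + 0.0079433 + 0.10233) = 1/1.1103 = 0.9007; α₂ = α₁·K2/[H⁺] = 0.09217
α₁ + 2α₂ = 1.0850
DIC = CA / (α₁ + 2α₂) = 2.30 / 1.0850 = 2.12 mmol/kg

DIC = 2.12 mmol/kg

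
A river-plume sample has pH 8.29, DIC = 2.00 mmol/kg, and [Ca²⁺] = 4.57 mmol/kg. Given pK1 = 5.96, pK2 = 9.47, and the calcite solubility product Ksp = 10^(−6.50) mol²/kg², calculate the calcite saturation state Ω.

α₂ = 1 / (1 + [H⁺]/K2 + [H⁺]²/(K1K2)) = 1 / (1 + 10^+1.18 + 10^-1.15)
   = 1 / (1 + 15.136 + 0.070795) = 1/16.206 = 0.06170
[CO3²⁻] = α₂ × DIC = 0.06170 × 2.00 = 0.1234 mmol/kg
Ksp = 10^(−6.50) = 3.162×10^-7
Ω = [Ca²⁺][CO3²⁻]/Ksp = (4.57×10^-3)(1.234×10^-4) / 3.162×10^-7 = 1.78

Ω = 1.78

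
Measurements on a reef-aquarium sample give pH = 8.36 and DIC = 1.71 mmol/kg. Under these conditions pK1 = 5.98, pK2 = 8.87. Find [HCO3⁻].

α₁ = 1 / (1 + [H⁺]/K1 + K2/[H⁺]) = 1 / (1 + 10^-2.38 + 10^-0.51)
   = 1 / (1 + 0.0041687 + 0.30903) = 1/1.3132 = 0.7615
[HCO3⁻] = α₁ × DIC = 0.7615 × 1.71 = 1.30 mmol/kg

[HCO3⁻] = 1.30 mmol/kg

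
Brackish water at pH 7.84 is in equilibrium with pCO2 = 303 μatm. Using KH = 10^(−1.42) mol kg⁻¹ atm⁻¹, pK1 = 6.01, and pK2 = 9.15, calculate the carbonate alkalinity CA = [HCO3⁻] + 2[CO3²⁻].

[CO2*] = KH · pCO2 = 10^(−1.42) × 303×10^-6 = 1.152×10^-5 mol/kg
α₀ = 1/(1 + K1/[H⁺] + K1K2/[H⁺]²) = 1/(1 + 10^+1.83 + 10^+0.52) = 0.01390
DIC = [CO2*]/α₀ = 1.152×10^-5 / 0.01390 = 0.8285 mmol/kg
CA = (α₁ + 2α₂)·DIC = (0.9401 + 2×0.04604) × 0.8285 = 0.855 mmol/kg

CA = 0.855 mmol/kg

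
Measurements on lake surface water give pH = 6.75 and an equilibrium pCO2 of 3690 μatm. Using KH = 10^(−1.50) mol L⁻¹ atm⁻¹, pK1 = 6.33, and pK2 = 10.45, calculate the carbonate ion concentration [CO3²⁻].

[CO2*] = KH · pCO2 = 10^(−1.50) × 3690×10^-6 = 1.167×10^-4 mol/L
α₀ = 1/(1 + K1/[H⁺] + K1K2/[H⁺]²) = 1/(1 + 10^+0.42 + 10^-3.28) = 0.2754
DIC = [CO2*]/α₀ = 1.167×10^-4 / 0.2754 = 0.4237 mmol/L
[CO3²⁻] = α₂·DIC; α₂ = 0.0001445, so [CO3²⁻] = 0.0001445 × 0.4237 = 6.12×10^-5 mmol/L = 0.0612 μmol/L

[CO3²⁻] = 0.0612 μmol/L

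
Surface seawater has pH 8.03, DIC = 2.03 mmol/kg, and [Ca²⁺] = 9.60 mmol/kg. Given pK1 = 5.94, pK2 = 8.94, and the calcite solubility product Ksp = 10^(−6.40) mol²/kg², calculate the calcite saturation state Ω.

α₂ = 1 / (1 + [H⁺]/K2 + [H⁺]²/(K1K2)) = 1 / (1 + 10^+0.91 + 10^-1.18)
   = 1 / (1 + 8.1283 + 0.066069) = 1/9.1944 = 0.1088
[CO3²⁻] = α₂ × DIC = 0.1088 × 2.03 = 0.2208 mmol/kg
Ksp = 10^(−6.40) = 3.981×10^-7
Ω = [Ca²⁺][CO3²⁻]/Ksp = (9.60×10^-3)(2.208×10^-4) / 3.981×10^-7 = 5.32

Ω = 5.32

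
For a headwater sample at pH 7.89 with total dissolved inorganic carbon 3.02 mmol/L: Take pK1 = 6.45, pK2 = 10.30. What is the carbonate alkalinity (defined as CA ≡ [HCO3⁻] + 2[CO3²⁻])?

CA = [HCO3⁻] + 2[CO3²⁻] = (α₁ + 2α₂)·DIC
At pH 7.89: [H⁺]/K1 = 10^-1.44 = 0.036308, K2/[H⁺] = 10^-2.41 = 0.0038905
α₁ = 1/(1 + 0.036308 + 0.0038905) = 1/1.0402 = 0.9614; α₂ = α₁·K2/[H⁺] = 0.003740
α₁ + 2α₂ = 0.9688
CA = 0.9688 × 3.02 = 2.93 mmol/L

CA = 2.93 mmol/L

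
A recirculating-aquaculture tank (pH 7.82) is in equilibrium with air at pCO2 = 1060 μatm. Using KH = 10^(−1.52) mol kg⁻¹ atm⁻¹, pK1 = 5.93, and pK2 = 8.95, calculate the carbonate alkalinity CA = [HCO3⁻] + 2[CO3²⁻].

[CO2*] = KH · pCO2 = 10^(−1.52) × 1060×10^-6 = 3.201×10^-5 mol/kg
α₀ = 1/(1 + K1/[H⁺] + K1K2/[H⁺]²) = 1/(1 + 10^+1.89 + 10^+0.76) = 0.01185
DIC = [CO2*]/α₀ = 3.201×10^-5 / 0.01185 = 2.701 mmol/kg
CA = (α₁ + 2α₂)·DIC = (0.9200 + 2×0.06820) × 2.701 = 2.85 mmol/kg

CA = 2.85 mmol/kg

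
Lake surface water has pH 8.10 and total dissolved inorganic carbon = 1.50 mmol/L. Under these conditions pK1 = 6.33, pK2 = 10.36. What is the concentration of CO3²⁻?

[CO3²⁻] = 8.06 μmol/L

α₂ = 1 / (1 + [H⁺]/K2 + [H⁺]²/(K1K2)) = 1 / (1 + 10^+2.26 + 10^+0.49)
   = 1 / (1 + 181.97 + 3.0903) = 1/186.06 = 0.005375
[CO3²⁻] = α₂ × DIC = 0.005375 × 1.50 = 0.00806 mmol/L = 8.06 μmol/L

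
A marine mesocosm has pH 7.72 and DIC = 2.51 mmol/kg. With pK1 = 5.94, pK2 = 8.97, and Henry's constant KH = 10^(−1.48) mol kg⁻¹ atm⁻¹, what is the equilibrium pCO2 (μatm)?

pCO2 = 1170 μatm

α₀ = 1 / (1 + K1/[H⁺] + K1K2/[H⁺]²) = 1 / (1 + 10^+1.78 + 10^+0.53)
   = 1 / (1 + 60.256 + 3.3884) = 1/64.644 = 0.01547
[CO2*] = α₀ × DIC = 0.01547 × 2.51 = 0.03883 mmol/kg
pCO2 = [CO2*]/KH = 3.883×10^-5 / 3.311×10^-2 = 1170 μatm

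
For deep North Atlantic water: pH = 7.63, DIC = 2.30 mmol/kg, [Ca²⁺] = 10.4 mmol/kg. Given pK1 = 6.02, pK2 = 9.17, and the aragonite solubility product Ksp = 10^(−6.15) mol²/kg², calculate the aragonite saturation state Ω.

Ω = 0.925

α₂ = 1 / (1 + [H⁺]/K2 + [H⁺]²/(K1K2)) = 1 / (1 + 10^+1.54 + 10^-0.07)
   = 1 / (1 + 34.674 + 0.85114) = 1/36.525 = 0.02738
[CO3²⁻] = α₂ × DIC = 0.02738 × 2.30 = 0.06297 mmol/kg
Ksp = 10^(−6.15) = 7.079×10^-7
Ω = [Ca²⁺][CO3²⁻]/Ksp = (10.4×10^-3)(6.297×10^-5) / 7.079×10^-7 = 0.925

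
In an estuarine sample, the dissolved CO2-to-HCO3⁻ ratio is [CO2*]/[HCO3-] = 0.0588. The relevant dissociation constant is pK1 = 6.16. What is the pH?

From K1 = [H⁺][HCO3-]/[CO2*]:  pH = pK1 − log₁₀([CO2*]/[HCO3-])
log₁₀(0.0588) = -1.231
pH = 6.16 − (-1.231) = 7.39

pH = 7.39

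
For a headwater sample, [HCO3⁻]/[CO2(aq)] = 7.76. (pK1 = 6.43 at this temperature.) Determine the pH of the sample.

From K1 = [H⁺][HCO3⁻]/[CO2(aq)]:  pH = pK1 + log₁₀([HCO3⁻]/[CO2(aq)])
log₁₀(7.76) = +0.890
pH = 6.43 + (+0.890) = 7.32

pH = 7.32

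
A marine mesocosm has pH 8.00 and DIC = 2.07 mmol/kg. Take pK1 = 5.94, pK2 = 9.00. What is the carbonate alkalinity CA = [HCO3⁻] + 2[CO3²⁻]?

CA = [HCO3⁻] + 2[CO3²⁻] = (α₁ + 2α₂)·DIC
At pH 8.00: [H⁺]/K1 = 10^-2.06 = 0.0087096, K2/[H⁺] = 10^-1.00 = 0.10000
α₁ = 1/(1 + 0.0087096 + 0.10000) = 1/1.1087 = 0.9019; α₂ = α₁·K2/[H⁺] = 0.09019
α₁ + 2α₂ = 1.0823
CA = 1.0823 × 2.07 = 2.24 mmol/kg

CA = 2.24 mmol/kg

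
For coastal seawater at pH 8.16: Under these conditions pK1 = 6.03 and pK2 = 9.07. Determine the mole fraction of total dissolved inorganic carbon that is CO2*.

α₀ = 0.00656

α₀ = 1 / (1 + K1/[H⁺] + K1K2/[H⁺]²) = 1 / (1 + 10^+2.13 + 10^+1.22)
   = 1 / (1 + 134.90 + 16.596) = 1/152.49 = 0.006558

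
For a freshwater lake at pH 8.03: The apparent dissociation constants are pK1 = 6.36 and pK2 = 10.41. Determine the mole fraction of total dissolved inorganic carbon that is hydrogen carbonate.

α₁ = 1 / (1 + [H⁺]/K1 + K2/[H⁺]) = 1 / (1 + 10^-1.67 + 10^-2.38)
   = 1 / (1 + 0.021380 + 0.0041687) = 1/1.0255 = 0.9751

α₁ = 0.975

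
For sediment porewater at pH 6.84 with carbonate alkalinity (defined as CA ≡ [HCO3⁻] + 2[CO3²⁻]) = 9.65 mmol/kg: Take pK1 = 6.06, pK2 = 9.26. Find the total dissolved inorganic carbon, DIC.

DIC = 11.2 mmol/kg

CA = [HCO3⁻] + 2[CO3²⁻] = (α₁ + 2α₂)·DIC
At pH 6.84: [H⁺]/K1 = 10^-0.78 = 0.16596, K2/[H⁺] = 10^-2.42 = 0.0038019
α₁ = 1/(1 + 0.16596 + 0.0038019) = 1/1.1698 = 0.8549; α₂ = α₁·K2/[H⁺] = 0.003250
α₁ + 2α₂ = 0.8614
DIC = CA / (α₁ + 2α₂) = 9.65 / 0.8614 = 11.2 mmol/kg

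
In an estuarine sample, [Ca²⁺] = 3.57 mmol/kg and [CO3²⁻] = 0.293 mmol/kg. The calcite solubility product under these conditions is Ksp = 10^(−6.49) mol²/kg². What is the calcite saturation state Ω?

Ω = 3.23

Ksp = 10^(−6.49) = 3.236×10^-7
Ω = [Ca²⁺][CO3²⁻]/Ksp = (3.57×10^-3)(0.293×10^-3) / 3.236×10^-7 = 3.23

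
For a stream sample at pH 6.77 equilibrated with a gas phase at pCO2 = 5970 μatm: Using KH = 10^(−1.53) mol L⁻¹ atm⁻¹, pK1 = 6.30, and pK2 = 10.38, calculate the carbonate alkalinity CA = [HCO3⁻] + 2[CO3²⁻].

[CO2*] = KH · pCO2 = 10^(−1.53) × 5970×10^-6 = 1.762×10^-4 mol/L
α₀ = 1/(1 + K1/[H⁺] + K1K2/[H⁺]²) = 1/(1 + 10^+0.47 + 10^-3.14) = 0.2530
DIC = [CO2*]/α₀ = 1.762×10^-4 / 0.2530 = 0.6963 mmol/L
CA = (α₁ + 2α₂)·DIC = (0.7468 + 2×0.0001833) × 0.6963 = 0.520 mmol/L

CA = 0.520 mmol/L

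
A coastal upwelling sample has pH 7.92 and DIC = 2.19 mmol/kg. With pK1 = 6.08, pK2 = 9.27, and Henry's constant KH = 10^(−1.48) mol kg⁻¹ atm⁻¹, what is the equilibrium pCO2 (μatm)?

pCO2 = 903 μatm

α₀ = 1 / (1 + K1/[H⁺] + K1K2/[H⁺]²) = 1 / (1 + 10^+1.84 + 10^+0.49)
   = 1 / (1 + 69.183 + 3.0903) = 1/73.273 = 0.01365
[CO2*] = α₀ × DIC = 0.01365 × 2.19 = 0.02989 mmol/kg
pCO2 = [CO2*]/KH = 2.989×10^-5 / 3.311×10^-2 = 903 μatm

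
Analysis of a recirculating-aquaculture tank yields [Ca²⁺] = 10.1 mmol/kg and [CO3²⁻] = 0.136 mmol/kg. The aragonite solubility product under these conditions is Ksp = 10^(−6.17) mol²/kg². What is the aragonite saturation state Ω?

Ω = 2.03

Ksp = 10^(−6.17) = 6.761×10^-7
Ω = [Ca²⁺][CO3²⁻]/Ksp = (10.1×10^-3)(0.136×10^-3) / 6.761×10^-7 = 2.03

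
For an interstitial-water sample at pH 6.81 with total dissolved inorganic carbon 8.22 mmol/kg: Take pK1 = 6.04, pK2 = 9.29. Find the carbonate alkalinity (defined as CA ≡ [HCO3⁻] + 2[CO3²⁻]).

CA = [HCO3⁻] + 2[CO3²⁻] = (α₁ + 2α₂)·DIC
At pH 6.81: [H⁺]/K1 = 10^-0.77 = 0.16982, K2/[H⁺] = 10^-2.48 = 0.0033113
α₁ = 1/(1 + 0.16982 + 0.0033113) = 1/1.1731 = 0.8524; α₂ = α₁·K2/[H⁺] = 0.002823
α₁ + 2α₂ = 0.8581
CA = 0.8581 × 8.22 = 7.05 mmol/kg

CA = 7.05 mmol/kg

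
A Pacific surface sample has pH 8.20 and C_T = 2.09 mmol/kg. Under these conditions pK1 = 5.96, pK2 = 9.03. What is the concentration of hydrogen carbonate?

α₁ = 1 / (1 + [H⁺]/K1 + K2/[H⁺]) = 1 / (1 + 10^-2.24 + 10^-0.83)
   = 1 / (1 + 0.0057544 + 0.14791) = 1/1.1537 = 0.8668
[HCO3⁻] = α₁ × DIC = 0.8668 × 2.09 = 1.81 mmol/kg

[HCO3⁻] = 1.81 mmol/kg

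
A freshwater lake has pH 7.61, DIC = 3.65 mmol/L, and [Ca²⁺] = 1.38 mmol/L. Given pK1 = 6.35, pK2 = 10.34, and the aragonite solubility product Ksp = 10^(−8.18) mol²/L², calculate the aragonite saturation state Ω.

α₂ = 1 / (1 + [H⁺]/K2 + [H⁺]²/(K1K2)) = 1 / (1 + 10^+2.73 + 10^+1.47)
   = 1 / (1 + 537.03 + 29.512) = 1/567.54 = 0.001762
[CO3²⁻] = α₂ × DIC = 0.001762 × 3.65 = 0.006431 mmol/L = 6.431 μmol/L
Ksp = 10^(−8.18) = 6.607×10^-9
Ω = [Ca²⁺][CO3²⁻]/Ksp = (1.38×10^-3)(6.431×10^-6) / 6.607×10^-9 = 1.34

Ω = 1.34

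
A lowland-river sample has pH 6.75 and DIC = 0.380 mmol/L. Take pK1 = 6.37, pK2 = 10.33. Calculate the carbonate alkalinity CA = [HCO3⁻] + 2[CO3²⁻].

CA = [HCO3⁻] + 2[CO3²⁻] = (α₁ + 2α₂)·DIC
At pH 6.75: [H⁺]/K1 = 10^-0.38 = 0.41687, K2/[H⁺] = 10^-3.58 = 0.00026303
α₁ = 1/(1 + 0.41687 + 0.00026303) = 1/1.4171 = 0.7057; α₂ = α₁·K2/[H⁺] = 0.0001856
α₁ + 2α₂ = 0.7060
CA = 0.7060 × 0.380 = 0.268 mmol/L

CA = 0.268 mmol/L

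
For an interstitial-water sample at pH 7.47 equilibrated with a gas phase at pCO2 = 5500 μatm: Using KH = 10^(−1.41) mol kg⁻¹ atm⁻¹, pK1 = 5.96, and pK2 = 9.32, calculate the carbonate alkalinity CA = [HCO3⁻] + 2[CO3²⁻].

[CO2*] = KH · pCO2 = 10^(−1.41) × 5500×10^-6 = 2.140×10^-4 mol/kg
α₀ = 1/(1 + K1/[H⁺] + K1K2/[H⁺]²) = 1/(1 + 10^+1.51 + 10^-0.34) = 0.02957
DIC = [CO2*]/α₀ = 2.140×10^-4 / 0.02957 = 7.236 mmol/kg
CA = (α₁ + 2α₂)·DIC = (0.9569 + 2×0.01352) × 7.236 = 7.12 mmol/kg

CA = 7.12 mmol/kg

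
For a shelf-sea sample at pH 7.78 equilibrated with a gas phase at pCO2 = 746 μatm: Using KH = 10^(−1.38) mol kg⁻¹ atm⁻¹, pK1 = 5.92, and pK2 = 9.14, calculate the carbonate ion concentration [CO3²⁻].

[CO3²⁻] = 0.0983 mmol/kg

[CO2*] = KH · pCO2 = 10^(−1.38) × 746×10^-6 = 3.110×10^-5 mol/kg
α₀ = 1/(1 + K1/[H⁺] + K1K2/[H⁺]²) = 1/(1 + 10^+1.86 + 10^+0.50) = 0.01305
DIC = [CO2*]/α₀ = 3.110×10^-5 / 0.01305 = 2.382 mmol/kg
[CO3²⁻] = α₂·DIC; α₂ = 0.04128, so [CO3²⁻] = 0.04128 × 2.382 = 0.0983 mmol/kg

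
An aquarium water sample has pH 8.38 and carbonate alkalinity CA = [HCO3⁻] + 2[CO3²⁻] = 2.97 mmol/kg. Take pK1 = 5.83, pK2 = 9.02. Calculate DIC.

CA = [HCO3⁻] + 2[CO3²⁻] = (α₁ + 2α₂)·DIC
At pH 8.38: [H⁺]/K1 = 10^-2.55 = 0.0028184, K2/[H⁺] = 10^-0.64 = 0.22909
α₁ = 1/(1 + 0.0028184 + 0.22909) = 1/1.2319 = 0.8118; α₂ = α₁·K2/[H⁺] = 0.1860
α₁ + 2α₂ = 1.1837
DIC = CA / (α₁ + 2α₂) = 2.97 / 1.1837 = 2.51 mmol/kg

DIC = 2.51 mmol/kg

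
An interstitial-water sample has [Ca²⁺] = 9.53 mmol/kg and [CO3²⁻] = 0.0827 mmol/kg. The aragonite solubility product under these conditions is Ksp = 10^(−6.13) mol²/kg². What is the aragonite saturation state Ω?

Ω = 1.06

Ksp = 10^(−6.13) = 7.413×10^-7
Ω = [Ca²⁺][CO3²⁻]/Ksp = (9.53×10^-3)(0.0827×10^-3) / 7.413×10^-7 = 1.06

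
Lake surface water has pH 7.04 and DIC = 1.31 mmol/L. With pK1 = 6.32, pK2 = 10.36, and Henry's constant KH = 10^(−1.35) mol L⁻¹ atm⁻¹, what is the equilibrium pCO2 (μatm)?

pCO2 = 4690 μatm

α₀ = 1 / (1 + K1/[H⁺] + K1K2/[H⁺]²) = 1 / (1 + 10^+0.72 + 10^-2.60)
   = 1 / (1 + 5.2481 + 0.0025119) = 1/6.2506 = 0.1600
[CO2*] = α₀ × DIC = 0.1600 × 1.31 = 0.2096 mmol/L
pCO2 = [CO2*]/KH = 2.096×10^-4 / 4.467×10^-2 = 4690 μatm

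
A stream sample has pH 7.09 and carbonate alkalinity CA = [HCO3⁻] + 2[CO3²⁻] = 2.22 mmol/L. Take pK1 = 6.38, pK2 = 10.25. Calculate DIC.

CA = [HCO3⁻] + 2[CO3²⁻] = (α₁ + 2α₂)·DIC
At pH 7.09: [H⁺]/K1 = 10^-0.71 = 0.19498, K2/[H⁺] = 10^-3.16 = 0.00069183
α₁ = 1/(1 + 0.19498 + 0.00069183) = 1/1.1957 = 0.8363; α₂ = α₁·K2/[H⁺] = 0.0005786
α₁ + 2α₂ = 0.8375
DIC = CA / (α₁ + 2α₂) = 2.22 / 0.8375 = 2.65 mmol/L

DIC = 2.65 mmol/L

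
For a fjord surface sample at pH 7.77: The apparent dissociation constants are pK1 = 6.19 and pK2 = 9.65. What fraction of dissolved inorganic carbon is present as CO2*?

α₀ = 0.0253

α₀ = 1 / (1 + K1/[H⁺] + K1K2/[H⁺]²) = 1 / (1 + 10^+1.58 + 10^-0.30)
   = 1 / (1 + 38.019 + 0.50119) = 1/39.520 = 0.02530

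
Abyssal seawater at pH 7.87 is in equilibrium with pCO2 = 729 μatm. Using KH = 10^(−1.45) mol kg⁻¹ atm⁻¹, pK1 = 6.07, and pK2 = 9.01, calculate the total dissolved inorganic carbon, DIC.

[CO2*] = KH · pCO2 = 10^(−1.45) × 729×10^-6 = 2.587×10^-5 mol/kg
α₀ = 1/(1 + K1/[H⁺] + K1K2/[H⁺]²) = 1/(1 + 10^+1.80 + 10^+0.66) = 0.01456
DIC = [CO2*]/α₀ = 2.587×10^-5 / 0.01456 = 1.78 mmol/kg

DIC = 1.78 mmol/kg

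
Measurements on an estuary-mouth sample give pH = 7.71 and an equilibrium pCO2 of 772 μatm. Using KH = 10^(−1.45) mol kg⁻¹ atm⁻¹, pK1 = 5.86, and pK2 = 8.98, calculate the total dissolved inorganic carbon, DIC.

[CO2*] = KH · pCO2 = 10^(−1.45) × 772×10^-6 = 2.739×10^-5 mol/kg
α₀ = 1/(1 + K1/[H⁺] + K1K2/[H⁺]²) = 1/(1 + 10^+1.85 + 10^+0.58) = 0.01323
DIC = [CO2*]/α₀ = 2.739×10^-5 / 0.01323 = 2.07 mmol/kg

DIC = 2.07 mmol/kg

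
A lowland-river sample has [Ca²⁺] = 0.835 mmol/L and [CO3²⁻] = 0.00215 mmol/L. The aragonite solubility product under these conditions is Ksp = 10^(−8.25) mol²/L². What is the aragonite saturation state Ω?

Ksp = 10^(−8.25) = 5.623×10^-9
Ω = [Ca²⁺][CO3²⁻]/Ksp = (0.835×10^-3)(0.00215×10^-3) / 5.623×10^-9 = 0.319

Ω = 0.319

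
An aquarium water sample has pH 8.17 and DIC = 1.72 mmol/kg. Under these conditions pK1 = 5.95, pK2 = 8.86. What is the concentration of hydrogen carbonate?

[HCO3⁻] = 1.42 mmol/kg

α₁ = 1 / (1 + [H⁺]/K1 + K2/[H⁺]) = 1 / (1 + 10^-2.22 + 10^-0.69)
   = 1 / (1 + 0.0060256 + 0.20417) = 1/1.2102 = 0.8263
[HCO3⁻] = α₁ × DIC = 0.8263 × 1.72 = 1.42 mmol/kg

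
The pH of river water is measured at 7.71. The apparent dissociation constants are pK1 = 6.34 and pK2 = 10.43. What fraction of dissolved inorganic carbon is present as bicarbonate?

α₁ = 1 / (1 + [H⁺]/K1 + K2/[H⁺]) = 1 / (1 + 10^-1.37 + 10^-2.72)
   = 1 / (1 + 0.042658 + 0.0019055) = 1/1.0446 = 0.9573

α₁ = 0.957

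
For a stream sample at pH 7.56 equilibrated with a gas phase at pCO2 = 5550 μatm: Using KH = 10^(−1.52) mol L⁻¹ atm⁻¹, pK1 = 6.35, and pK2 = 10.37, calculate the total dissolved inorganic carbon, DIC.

[CO2*] = KH · pCO2 = 10^(−1.52) × 5550×10^-6 = 1.676×10^-4 mol/L
α₀ = 1/(1 + K1/[H⁺] + K1K2/[H⁺]²) = 1/(1 + 10^+1.21 + 10^-1.60) = 0.05799
DIC = [CO2*]/α₀ = 1.676×10^-4 / 0.05799 = 2.89 mmol/L

DIC = 2.89 mmol/L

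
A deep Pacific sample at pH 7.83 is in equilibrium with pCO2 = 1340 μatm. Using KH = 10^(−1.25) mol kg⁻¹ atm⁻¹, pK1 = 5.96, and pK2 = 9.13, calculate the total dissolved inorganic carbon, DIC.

DIC = 5.94 mmol/kg

[CO2*] = KH · pCO2 = 10^(−1.25) × 1340×10^-6 = 7.535×10^-5 mol/kg
α₀ = 1/(1 + K1/[H⁺] + K1K2/[H⁺]²) = 1/(1 + 10^+1.87 + 10^+0.57) = 0.01268
DIC = [CO2*]/α₀ = 7.535×10^-5 / 0.01268 = 5.94 mmol/kg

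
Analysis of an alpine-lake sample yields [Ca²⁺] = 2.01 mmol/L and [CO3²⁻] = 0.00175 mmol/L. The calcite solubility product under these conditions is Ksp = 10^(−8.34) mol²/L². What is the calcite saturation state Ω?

Ω = 0.770

Ksp = 10^(−8.34) = 4.571×10^-9
Ω = [Ca²⁺][CO3²⁻]/Ksp = (2.01×10^-3)(0.00175×10^-3) / 4.571×10^-9 = 0.770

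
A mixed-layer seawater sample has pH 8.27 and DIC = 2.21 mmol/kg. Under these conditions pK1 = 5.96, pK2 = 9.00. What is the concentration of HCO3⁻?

α₁ = 1 / (1 + [H⁺]/K1 + K2/[H⁺]) = 1 / (1 + 10^-2.31 + 10^-0.73)
   = 1 / (1 + 0.0048978 + 0.18621) = 1/1.1911 = 0.8396
[HCO3⁻] = α₁ × DIC = 0.8396 × 2.21 = 1.86 mmol/kg

[HCO3⁻] = 1.86 mmol/kg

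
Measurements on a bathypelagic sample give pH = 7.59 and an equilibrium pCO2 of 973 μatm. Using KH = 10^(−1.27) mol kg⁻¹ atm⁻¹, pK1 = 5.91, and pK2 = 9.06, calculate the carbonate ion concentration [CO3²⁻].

[CO2*] = KH · pCO2 = 10^(−1.27) × 973×10^-6 = 5.225×10^-5 mol/kg
α₀ = 1/(1 + K1/[H⁺] + K1K2/[H⁺]²) = 1/(1 + 10^+1.68 + 10^+0.21) = 0.01981
DIC = [CO2*]/α₀ = 5.225×10^-5 / 0.01981 = 2.638 mmol/kg
[CO3²⁻] = α₂·DIC; α₂ = 0.03212, so [CO3²⁻] = 0.03212 × 2.638 = 0.0847 mmol/kg

[CO3²⁻] = 0.0847 mmol/kg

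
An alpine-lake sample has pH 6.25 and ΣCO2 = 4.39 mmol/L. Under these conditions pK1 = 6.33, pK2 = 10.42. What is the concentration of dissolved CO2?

α₀ = 1 / (1 + K1/[H⁺] + K1K2/[H⁺]²) = 1 / (1 + 10^-0.08 + 10^-4.25)
   = 1 / (1 + 0.83176 + 5.6234×10^-5) = 1/1.8318 = 0.5459
[CO2*] = α₀ × DIC = 0.5459 × 4.39 = 2.40 mmol/L

[CO2*] = 2.40 mmol/L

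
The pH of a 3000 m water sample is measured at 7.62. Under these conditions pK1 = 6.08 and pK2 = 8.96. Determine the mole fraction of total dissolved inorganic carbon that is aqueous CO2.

α₀ = 0.0268

α₀ = 1 / (1 + K1/[H⁺] + K1K2/[H⁺]²) = 1 / (1 + 10^+1.54 + 10^+0.20)
   = 1 / (1 + 34.674 + 1.5849) = 1/37.259 = 0.02684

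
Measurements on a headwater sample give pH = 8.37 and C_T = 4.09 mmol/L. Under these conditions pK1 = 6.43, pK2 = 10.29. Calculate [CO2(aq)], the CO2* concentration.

α₀ = 1 / (1 + K1/[H⁺] + K1K2/[H⁺]²) = 1 / (1 + 10^+1.94 + 10^+0.02)
   = 1 / (1 + 87.096 + 1.0471) = 1/89.143 = 0.01122
[CO2*] = α₀ × DIC = 0.01122 × 4.09 = 0.0459 mmol/L

[CO2*] = 0.0459 mmol/L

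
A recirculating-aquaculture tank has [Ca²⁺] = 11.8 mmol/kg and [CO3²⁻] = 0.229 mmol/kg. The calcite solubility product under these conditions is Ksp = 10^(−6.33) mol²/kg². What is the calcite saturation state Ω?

Ksp = 10^(−6.33) = 4.677×10^-7
Ω = [Ca²⁺][CO3²⁻]/Ksp = (11.8×10^-3)(0.229×10^-3) / 4.677×10^-7 = 5.78

Ω = 5.78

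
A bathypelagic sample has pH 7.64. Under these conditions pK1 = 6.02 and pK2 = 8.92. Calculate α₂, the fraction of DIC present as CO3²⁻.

α₂ = 1 / (1 + [H⁺]/K2 + [H⁺]²/(K1K2)) = 1 / (1 + 10^+1.28 + 10^-0.34)
   = 1 / (1 + 19.055 + 0.45709) = 1/20.512 = 0.04875

α₂ = 0.0488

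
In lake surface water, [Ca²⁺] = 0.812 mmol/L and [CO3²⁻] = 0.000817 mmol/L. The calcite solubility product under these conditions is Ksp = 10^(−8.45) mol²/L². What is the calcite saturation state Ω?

Ω = 0.187

Ksp = 10^(−8.45) = 3.548×10^-9
Ω = [Ca²⁺][CO3²⁻]/Ksp = (0.812×10^-3)(0.000817×10^-3) / 3.548×10^-9 = 0.187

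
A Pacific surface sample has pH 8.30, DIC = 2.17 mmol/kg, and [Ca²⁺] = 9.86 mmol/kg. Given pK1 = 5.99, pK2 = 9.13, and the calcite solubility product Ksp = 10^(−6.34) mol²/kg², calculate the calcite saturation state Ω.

Ω = 6.01

α₂ = 1 / (1 + [H⁺]/K2 + [H⁺]²/(K1K2)) = 1 / (1 + 10^+0.83 + 10^-1.48)
   = 1 / (1 + 6.7608 + 0.033113) = 1/7.7939 = 0.1283
[CO3²⁻] = α₂ × DIC = 0.1283 × 2.17 = 0.2784 mmol/kg
Ksp = 10^(−6.34) = 4.571×10^-7
Ω = [Ca²⁺][CO3²⁻]/Ksp = (9.86×10^-3)(2.784×10^-4) / 4.571×10^-7 = 6.01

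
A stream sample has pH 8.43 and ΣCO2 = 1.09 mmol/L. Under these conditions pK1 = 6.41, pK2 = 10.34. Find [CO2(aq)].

α₀ = 1 / (1 + K1/[H⁺] + K1K2/[H⁺]²) = 1 / (1 + 10^+2.02 + 10^+0.11)
   = 1 / (1 + 104.71 + 1.2882) = 1/107.00 = 0.009346
[CO2*] = α₀ × DIC = 0.009346 × 1.09 = 0.0102 mmol/L = 10.2 μmol/L

[CO2*] = 10.2 μmol/L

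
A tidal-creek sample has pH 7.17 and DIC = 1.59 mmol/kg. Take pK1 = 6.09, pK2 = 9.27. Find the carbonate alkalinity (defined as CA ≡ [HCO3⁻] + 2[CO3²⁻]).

CA = 1.48 mmol/kg

CA = [HCO3⁻] + 2[CO3²⁻] = (α₁ + 2α₂)·DIC
At pH 7.17: [H⁺]/K1 = 10^-1.08 = 0.083176, K2/[H⁺] = 10^-2.10 = 0.0079433
α₁ = 1/(1 + 0.083176 + 0.0079433) = 1/1.0911 = 0.9165; α₂ = α₁·K2/[H⁺] = 0.007280
α₁ + 2α₂ = 0.9310
CA = 0.9310 × 1.59 = 1.48 mmol/kg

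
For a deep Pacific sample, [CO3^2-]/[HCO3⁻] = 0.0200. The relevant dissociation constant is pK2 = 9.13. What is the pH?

From K2 = [H⁺][CO3^2-]/[HCO3⁻]:  pH = pK2 + log₁₀([CO3^2-]/[HCO3⁻])
log₁₀(0.0200) = -1.699
pH = 9.13 + (-1.699) = 7.43

pH = 7.43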